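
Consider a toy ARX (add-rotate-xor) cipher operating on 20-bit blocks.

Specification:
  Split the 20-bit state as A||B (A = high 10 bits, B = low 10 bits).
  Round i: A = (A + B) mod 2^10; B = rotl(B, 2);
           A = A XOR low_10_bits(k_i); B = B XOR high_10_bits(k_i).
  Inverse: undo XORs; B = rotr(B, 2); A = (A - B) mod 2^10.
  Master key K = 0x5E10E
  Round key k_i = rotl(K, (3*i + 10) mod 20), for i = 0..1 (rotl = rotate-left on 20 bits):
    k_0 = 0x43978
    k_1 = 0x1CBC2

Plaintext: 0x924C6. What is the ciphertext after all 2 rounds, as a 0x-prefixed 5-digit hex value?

0xD3C28

s_0 = plaintext = 0x924C6
s_1 = Round(s_0, k_0) = 0x9DE16
s_2 = Round(s_1, k_1) = 0xD3C28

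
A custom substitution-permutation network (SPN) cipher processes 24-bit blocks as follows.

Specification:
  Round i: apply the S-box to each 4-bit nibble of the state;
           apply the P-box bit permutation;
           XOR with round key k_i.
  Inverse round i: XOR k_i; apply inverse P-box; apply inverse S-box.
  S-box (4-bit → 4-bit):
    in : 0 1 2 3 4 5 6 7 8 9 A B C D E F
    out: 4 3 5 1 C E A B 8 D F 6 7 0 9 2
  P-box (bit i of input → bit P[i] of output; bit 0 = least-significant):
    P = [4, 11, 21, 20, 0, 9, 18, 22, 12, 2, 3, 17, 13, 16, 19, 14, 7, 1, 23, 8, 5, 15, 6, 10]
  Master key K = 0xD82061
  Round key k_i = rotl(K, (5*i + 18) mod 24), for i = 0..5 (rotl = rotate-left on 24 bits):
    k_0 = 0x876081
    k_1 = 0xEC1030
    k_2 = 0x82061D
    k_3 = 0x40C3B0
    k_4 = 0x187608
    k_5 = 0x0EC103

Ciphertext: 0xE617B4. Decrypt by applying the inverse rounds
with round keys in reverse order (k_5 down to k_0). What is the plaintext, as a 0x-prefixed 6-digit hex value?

0xAAB187

s_0 = ciphertext = 0xE617B4
s_1 = InvRound(s_0, k_5) = 0x7C4172
s_2 = InvRound(s_1, k_4) = 0x963252
s_3 = InvRound(s_2, k_3) = 0xCAEE48
s_4 = InvRound(s_3, k_2) = 0xBD9FE1
s_5 = InvRound(s_4, k_1) = 0x5EFD77
s_6 = InvRound(s_5, k_0) = 0xAAB187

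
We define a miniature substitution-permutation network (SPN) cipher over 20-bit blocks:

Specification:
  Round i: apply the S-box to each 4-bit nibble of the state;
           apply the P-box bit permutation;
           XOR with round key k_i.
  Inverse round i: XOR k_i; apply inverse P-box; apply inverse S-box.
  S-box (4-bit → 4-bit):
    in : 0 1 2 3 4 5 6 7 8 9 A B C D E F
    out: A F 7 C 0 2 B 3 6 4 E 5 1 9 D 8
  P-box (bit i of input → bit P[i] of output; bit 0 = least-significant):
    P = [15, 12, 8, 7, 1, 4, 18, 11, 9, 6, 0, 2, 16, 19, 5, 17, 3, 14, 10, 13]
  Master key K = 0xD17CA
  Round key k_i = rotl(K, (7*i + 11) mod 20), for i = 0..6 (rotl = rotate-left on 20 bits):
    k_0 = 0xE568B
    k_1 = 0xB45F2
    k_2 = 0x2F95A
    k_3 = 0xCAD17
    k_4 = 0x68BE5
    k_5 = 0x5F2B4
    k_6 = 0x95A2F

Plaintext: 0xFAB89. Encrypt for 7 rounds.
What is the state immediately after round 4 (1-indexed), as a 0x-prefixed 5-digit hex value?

s_0 = plaintext = 0xFAB89
s_1 = Round(s_0, k_0) = 0x075BA
s_2 = Round(s_1, k_1) = 0x63430
s_3 = Round(s_2, k_2) = 0x481F2
s_4 = Round(s_3, k_3) = 0x43672
s_5 = Round(s_4, k_4) = 0x41893
s_6 = Round(s_5, k_5) = 0xAF355
s_7 = Round(s_6, k_6) = 0xB2E3A

0x43672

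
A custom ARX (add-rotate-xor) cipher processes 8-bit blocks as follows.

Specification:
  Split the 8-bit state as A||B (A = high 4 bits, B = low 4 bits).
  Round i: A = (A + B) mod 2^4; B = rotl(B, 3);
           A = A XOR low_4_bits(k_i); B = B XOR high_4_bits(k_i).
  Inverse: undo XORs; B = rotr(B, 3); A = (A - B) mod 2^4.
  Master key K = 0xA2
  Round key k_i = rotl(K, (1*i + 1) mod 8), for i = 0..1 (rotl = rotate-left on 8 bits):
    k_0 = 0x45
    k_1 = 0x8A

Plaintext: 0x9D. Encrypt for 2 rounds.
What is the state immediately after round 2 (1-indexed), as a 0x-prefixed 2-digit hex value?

0x7D

s_0 = plaintext = 0x9D
s_1 = Round(s_0, k_0) = 0x3A
s_2 = Round(s_1, k_1) = 0x7D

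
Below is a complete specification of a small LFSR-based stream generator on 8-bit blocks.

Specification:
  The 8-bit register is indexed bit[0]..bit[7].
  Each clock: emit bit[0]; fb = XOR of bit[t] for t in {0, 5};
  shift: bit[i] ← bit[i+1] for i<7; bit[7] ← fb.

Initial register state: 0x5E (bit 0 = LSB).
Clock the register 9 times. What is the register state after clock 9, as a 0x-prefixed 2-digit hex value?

0xDE

reg_0 = 0x5E
clock 1: out=0, reg = 0x2F
clock 2: out=1, reg = 0x17
clock 3: out=1, reg = 0x8B
clock 4: out=1, reg = 0xC5
clock 5: out=1, reg = 0xE2
clock 6: out=0, reg = 0xF1
clock 7: out=1, reg = 0x78
clock 8: out=0, reg = 0xBC
clock 9: out=0, reg = 0xDE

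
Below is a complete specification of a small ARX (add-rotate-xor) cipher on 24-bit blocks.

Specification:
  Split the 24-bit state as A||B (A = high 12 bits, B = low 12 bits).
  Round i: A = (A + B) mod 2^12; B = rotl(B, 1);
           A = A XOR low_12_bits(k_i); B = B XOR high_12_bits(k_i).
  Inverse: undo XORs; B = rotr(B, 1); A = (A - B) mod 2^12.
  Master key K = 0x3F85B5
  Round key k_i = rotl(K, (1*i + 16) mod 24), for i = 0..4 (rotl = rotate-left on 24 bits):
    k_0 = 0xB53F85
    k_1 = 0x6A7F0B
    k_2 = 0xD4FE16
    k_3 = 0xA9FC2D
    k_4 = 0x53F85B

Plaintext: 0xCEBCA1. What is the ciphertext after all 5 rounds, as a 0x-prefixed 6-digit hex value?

s_0 = plaintext = 0xCEBCA1
s_1 = Round(s_0, k_0) = 0x609210
s_2 = Round(s_1, k_1) = 0x712287
s_3 = Round(s_2, k_2) = 0x78F841
s_4 = Round(s_3, k_3) = 0x3FDA1C
s_5 = Round(s_4, k_4) = 0x642106

0x642106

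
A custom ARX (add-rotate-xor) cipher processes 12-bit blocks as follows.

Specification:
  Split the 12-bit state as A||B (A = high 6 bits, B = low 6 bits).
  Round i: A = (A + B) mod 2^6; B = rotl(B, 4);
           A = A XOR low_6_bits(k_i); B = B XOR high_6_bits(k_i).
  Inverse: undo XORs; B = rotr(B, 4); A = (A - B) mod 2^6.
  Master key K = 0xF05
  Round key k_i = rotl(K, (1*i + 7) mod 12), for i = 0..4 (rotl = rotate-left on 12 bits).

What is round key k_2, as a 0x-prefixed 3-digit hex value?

K = 0xF05
k_0 = rotl(K, (1*0+7) mod 12) = rotl(K, 7) = 0x2F8
k_1 = rotl(K, (1*1+7) mod 12) = rotl(K, 8) = 0x5F0
k_2 = rotl(K, (1*2+7) mod 12) = rotl(K, 9) = 0xBE0

0xBE0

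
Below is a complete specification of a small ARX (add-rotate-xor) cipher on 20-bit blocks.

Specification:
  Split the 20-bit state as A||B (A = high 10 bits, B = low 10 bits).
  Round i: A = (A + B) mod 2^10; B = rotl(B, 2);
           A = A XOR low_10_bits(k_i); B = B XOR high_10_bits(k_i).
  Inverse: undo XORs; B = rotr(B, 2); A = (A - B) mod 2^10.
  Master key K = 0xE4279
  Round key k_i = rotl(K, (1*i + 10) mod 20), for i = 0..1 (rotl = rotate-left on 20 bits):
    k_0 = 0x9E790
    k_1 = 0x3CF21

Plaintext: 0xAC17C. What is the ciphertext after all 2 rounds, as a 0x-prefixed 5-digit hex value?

s_0 = plaintext = 0xAC17C
s_1 = Round(s_0, k_0) = 0xEF388
s_2 = Round(s_1, k_1) = 0x196D0

0x196D0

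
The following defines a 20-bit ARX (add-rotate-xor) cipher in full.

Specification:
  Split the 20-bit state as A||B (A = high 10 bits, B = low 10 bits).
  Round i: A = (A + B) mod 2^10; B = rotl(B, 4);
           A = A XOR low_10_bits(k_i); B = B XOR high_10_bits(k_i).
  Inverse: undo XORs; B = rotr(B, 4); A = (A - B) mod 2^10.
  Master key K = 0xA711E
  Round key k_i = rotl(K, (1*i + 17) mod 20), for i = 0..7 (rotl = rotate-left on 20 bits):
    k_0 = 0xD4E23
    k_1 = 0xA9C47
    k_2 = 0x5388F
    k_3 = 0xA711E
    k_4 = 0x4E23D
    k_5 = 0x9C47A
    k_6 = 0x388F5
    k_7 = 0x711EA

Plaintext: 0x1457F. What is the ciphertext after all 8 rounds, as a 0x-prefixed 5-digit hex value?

s_0 = plaintext = 0x1457F
s_1 = Round(s_0, k_0) = 0xFCCA6
s_2 = Round(s_1, k_1) = 0x378C5
s_3 = Round(s_2, k_2) = 0x4B11D
s_4 = Round(s_3, k_3) = 0xD5F48
s_5 = Round(s_4, k_4) = 0x289B5
s_6 = Round(s_5, k_5) = 0x8B527
s_7 = Round(s_6, k_6) = 0xE8696
s_8 = Round(s_7, k_7) = 0xF74AE

0xF74AE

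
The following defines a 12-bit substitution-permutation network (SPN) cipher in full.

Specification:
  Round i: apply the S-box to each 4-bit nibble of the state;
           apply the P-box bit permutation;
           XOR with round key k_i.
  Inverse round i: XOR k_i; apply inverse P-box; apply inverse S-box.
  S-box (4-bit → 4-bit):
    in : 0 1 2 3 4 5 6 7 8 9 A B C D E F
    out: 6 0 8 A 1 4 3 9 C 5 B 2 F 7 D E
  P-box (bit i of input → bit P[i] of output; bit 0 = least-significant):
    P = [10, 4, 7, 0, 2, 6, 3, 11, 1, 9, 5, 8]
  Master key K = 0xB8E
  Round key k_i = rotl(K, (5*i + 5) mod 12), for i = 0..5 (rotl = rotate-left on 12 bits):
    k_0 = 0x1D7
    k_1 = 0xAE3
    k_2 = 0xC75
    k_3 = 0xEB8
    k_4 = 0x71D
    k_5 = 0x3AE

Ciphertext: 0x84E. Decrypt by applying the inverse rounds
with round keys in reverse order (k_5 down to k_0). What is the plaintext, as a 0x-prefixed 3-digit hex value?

0x30E

s_0 = ciphertext = 0x84E
s_1 = InvRound(s_0, k_5) = 0xF35
s_2 = InvRound(s_1, k_4) = 0x581
s_3 = InvRound(s_2, k_3) = 0xF83
s_4 = InvRound(s_3, k_2) = 0xC60
s_5 = InvRound(s_4, k_1) = 0x61E
s_6 = InvRound(s_5, k_0) = 0x30E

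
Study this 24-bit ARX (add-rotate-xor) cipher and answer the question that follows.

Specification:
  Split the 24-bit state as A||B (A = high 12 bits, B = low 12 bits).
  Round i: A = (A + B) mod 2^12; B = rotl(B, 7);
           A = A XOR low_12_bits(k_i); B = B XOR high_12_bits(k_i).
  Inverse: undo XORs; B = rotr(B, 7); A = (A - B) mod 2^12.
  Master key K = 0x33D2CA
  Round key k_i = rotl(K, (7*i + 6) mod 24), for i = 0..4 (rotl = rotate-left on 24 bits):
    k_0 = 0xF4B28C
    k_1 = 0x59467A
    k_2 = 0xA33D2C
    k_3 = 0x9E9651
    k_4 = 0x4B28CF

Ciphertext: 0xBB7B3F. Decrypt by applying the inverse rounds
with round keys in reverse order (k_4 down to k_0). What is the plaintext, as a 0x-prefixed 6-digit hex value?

0x577F03

s_0 = ciphertext = 0xBB7B3F
s_1 = InvRound(s_0, k_4) = 0x1B91BF
s_2 = InvRound(s_1, k_3) = 0xD18AD0
s_3 = InvRound(s_2, k_2) = 0x3D3C61
s_4 = InvRound(s_3, k_1) = 0x6F6EB3
s_5 = InvRound(s_4, k_0) = 0x577F03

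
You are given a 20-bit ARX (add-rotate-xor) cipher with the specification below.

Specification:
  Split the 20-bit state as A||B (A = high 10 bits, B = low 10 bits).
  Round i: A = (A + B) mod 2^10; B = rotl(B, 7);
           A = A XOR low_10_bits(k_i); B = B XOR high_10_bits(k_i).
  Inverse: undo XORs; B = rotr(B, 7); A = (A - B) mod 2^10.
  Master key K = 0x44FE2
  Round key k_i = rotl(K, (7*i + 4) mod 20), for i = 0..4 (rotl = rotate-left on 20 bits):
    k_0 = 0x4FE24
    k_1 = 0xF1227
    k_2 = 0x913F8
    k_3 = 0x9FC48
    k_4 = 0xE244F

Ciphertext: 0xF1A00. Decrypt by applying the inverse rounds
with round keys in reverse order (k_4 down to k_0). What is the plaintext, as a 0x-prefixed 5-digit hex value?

s_0 = ciphertext = 0xF1A00
s_1 = InvRound(s_0, k_4) = 0xCF84B
s_2 = InvRound(s_1, k_3) = 0x749A4
s_3 = InvRound(s_2, k_2) = 0xC8F07
s_4 = InvRound(s_3, k_1) = 0xBAE19
s_5 = InvRound(s_4, k_0) = 0xE6536

0xE6536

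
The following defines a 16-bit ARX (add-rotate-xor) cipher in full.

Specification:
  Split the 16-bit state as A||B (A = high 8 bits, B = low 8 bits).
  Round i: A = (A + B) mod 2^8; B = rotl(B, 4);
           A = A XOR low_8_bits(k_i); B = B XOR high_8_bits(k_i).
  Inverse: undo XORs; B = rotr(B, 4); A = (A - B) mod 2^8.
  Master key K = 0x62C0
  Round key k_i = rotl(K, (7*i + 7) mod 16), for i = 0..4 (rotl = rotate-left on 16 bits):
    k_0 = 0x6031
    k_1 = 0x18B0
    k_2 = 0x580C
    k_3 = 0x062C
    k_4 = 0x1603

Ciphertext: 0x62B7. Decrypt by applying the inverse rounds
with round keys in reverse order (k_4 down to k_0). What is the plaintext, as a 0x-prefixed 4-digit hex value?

s_0 = ciphertext = 0x62B7
s_1 = InvRound(s_0, k_4) = 0x471A
s_2 = InvRound(s_1, k_3) = 0xAAC1
s_3 = InvRound(s_2, k_2) = 0x0D99
s_4 = InvRound(s_3, k_1) = 0xA518
s_5 = InvRound(s_4, k_0) = 0x0D87

0x0D87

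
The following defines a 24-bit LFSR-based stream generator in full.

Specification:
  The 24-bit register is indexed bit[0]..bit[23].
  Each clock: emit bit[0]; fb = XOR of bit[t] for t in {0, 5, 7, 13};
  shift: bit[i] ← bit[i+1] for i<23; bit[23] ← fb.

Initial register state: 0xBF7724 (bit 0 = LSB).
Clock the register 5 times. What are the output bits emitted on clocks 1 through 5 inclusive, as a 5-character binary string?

reg_0 = 0xBF7724
clock 1: out=0, reg = 0x5FBB92
clock 2: out=0, reg = 0x2FDDC9
clock 3: out=1, reg = 0x17EEE4
clock 4: out=0, reg = 0x8BF772
clock 5: out=0, reg = 0x45FBB9

00100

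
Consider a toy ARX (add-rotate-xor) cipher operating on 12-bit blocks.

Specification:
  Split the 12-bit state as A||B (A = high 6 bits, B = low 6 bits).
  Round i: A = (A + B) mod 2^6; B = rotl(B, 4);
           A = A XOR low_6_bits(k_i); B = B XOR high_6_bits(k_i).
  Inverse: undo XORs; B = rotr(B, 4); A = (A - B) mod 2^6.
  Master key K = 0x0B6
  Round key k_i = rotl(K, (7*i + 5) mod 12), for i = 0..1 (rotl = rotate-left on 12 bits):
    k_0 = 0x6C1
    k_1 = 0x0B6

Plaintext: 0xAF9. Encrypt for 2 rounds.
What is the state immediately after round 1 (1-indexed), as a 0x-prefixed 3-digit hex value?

0x945

s_0 = plaintext = 0xAF9
s_1 = Round(s_0, k_0) = 0x945
s_2 = Round(s_1, k_1) = 0x713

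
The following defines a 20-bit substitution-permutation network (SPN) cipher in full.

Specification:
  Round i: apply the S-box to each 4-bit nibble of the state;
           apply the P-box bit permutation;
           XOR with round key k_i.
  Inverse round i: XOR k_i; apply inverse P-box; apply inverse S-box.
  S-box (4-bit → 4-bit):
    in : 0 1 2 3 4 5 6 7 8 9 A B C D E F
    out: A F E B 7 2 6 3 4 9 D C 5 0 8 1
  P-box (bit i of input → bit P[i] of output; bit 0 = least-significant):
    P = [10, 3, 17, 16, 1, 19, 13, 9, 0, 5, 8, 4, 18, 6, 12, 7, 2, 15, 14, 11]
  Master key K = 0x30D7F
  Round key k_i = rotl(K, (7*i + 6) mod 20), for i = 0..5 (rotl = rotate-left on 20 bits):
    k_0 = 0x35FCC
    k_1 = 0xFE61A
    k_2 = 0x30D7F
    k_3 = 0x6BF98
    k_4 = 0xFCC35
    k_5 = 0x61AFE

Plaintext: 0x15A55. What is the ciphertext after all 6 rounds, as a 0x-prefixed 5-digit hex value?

0xA4A8C

s_0 = plaintext = 0x15A55
s_1 = Round(s_0, k_0) = 0xB9691
s_2 = Round(s_1, k_1) = 0x8A9B0
s_3 = Round(s_2, k_2) = 0x67FE6
s_4 = Round(s_3, k_3) = 0x07DD1
s_5 = Round(s_4, k_4) = 0x8407D
s_6 = Round(s_5, k_5) = 0xA4A8C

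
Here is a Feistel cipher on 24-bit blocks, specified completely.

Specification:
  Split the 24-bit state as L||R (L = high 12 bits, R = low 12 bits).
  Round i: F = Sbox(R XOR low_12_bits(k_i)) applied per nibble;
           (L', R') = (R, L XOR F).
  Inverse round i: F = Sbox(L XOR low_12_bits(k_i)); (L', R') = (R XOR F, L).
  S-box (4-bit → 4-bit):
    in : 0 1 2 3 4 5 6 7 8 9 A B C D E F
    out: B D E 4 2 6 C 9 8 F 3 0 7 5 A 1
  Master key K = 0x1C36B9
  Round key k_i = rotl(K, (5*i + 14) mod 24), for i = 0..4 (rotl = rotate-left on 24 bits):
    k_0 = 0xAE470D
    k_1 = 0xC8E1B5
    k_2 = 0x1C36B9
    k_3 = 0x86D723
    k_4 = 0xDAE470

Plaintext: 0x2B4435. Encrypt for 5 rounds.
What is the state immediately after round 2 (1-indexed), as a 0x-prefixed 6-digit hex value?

0x6FCD1A

s_0 = plaintext = 0x2B4435
s_1 = Round(s_0, k_0) = 0x4356FC
s_2 = Round(s_1, k_1) = 0x6FCD1A
s_3 = Round(s_2, k_2) = 0xD1A6C8
s_4 = Round(s_3, k_3) = 0x6C80BA
s_5 = Round(s_4, k_4) = 0x0BA4BB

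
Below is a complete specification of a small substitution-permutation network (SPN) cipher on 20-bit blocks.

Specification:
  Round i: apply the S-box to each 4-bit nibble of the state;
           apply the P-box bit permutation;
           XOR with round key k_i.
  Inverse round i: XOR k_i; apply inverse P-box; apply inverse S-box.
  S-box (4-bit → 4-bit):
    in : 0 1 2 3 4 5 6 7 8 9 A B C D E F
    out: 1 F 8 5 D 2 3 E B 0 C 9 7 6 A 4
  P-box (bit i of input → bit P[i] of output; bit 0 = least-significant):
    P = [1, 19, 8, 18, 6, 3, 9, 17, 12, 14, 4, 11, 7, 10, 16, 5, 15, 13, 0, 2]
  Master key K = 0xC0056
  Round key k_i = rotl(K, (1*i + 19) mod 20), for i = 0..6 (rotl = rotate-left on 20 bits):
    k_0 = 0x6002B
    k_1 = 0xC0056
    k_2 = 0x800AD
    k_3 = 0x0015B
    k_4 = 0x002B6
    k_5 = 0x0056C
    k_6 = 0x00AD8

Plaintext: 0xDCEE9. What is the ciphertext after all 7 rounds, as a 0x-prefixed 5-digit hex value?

0x38ED3

s_0 = plaintext = 0xDCEE9
s_1 = Round(s_0, k_0) = 0x56CA2
s_2 = Round(s_1, k_1) = 0xA76C6
s_3 = Round(s_2, k_2) = 0x156C2
s_4 = Round(s_3, k_3) = 0x4F716
s_5 = Round(s_4, k_4) = 0xBC8E9
s_6 = Round(s_5, k_5) = 0x3D9E0
s_7 = Round(s_6, k_6) = 0x38ED3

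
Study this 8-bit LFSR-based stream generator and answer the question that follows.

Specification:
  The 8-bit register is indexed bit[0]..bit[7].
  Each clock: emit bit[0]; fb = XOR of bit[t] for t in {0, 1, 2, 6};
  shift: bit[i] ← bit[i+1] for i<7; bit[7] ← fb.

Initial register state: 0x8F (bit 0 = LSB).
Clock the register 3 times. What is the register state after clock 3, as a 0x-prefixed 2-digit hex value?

reg_0 = 0x8F
clock 1: out=1, reg = 0xC7
clock 2: out=1, reg = 0x63
clock 3: out=1, reg = 0xB1

0xB1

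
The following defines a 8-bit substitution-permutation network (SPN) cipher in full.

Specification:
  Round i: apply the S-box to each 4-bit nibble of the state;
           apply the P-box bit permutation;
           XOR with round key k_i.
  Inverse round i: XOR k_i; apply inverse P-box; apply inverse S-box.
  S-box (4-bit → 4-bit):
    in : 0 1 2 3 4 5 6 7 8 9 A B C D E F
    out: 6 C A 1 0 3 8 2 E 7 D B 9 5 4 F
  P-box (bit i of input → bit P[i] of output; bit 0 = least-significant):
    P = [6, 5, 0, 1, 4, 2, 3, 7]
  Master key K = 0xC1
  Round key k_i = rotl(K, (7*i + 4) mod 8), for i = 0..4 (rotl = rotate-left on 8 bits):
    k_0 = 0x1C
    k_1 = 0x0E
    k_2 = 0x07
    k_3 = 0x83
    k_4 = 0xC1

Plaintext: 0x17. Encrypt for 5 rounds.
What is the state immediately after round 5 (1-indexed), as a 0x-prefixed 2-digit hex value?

s_0 = plaintext = 0x17
s_1 = Round(s_0, k_0) = 0xB4
s_2 = Round(s_1, k_1) = 0x9A
s_3 = Round(s_2, k_2) = 0x58
s_4 = Round(s_3, k_3) = 0xB4
s_5 = Round(s_4, k_4) = 0x55

0x55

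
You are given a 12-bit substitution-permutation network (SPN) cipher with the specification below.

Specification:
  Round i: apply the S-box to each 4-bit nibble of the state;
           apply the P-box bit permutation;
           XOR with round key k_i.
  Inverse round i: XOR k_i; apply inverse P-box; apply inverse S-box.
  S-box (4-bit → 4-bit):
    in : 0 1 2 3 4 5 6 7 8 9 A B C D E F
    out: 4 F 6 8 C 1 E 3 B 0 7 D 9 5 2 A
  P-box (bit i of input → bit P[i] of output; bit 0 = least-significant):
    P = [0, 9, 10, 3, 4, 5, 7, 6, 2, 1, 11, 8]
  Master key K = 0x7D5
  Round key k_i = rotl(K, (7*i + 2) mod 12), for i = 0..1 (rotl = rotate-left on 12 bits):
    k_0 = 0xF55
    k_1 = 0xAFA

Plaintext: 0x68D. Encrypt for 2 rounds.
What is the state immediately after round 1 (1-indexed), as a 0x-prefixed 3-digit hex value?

s_0 = plaintext = 0x68D
s_1 = Round(s_0, k_0) = 0x226
s_2 = Round(s_1, k_1) = 0x450

0x226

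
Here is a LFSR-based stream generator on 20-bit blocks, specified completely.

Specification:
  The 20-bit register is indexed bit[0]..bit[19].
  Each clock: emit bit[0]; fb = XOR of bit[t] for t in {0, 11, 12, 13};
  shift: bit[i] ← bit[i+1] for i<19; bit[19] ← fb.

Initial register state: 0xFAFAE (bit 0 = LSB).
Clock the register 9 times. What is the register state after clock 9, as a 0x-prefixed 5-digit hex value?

reg_0 = 0xFAFAE
clock 1: out=0, reg = 0x7D7D7
clock 2: out=1, reg = 0x3EBEB
clock 3: out=1, reg = 0x9F5F5
clock 4: out=1, reg = 0xCFAFA
clock 5: out=0, reg = 0xE7D7D
clock 6: out=1, reg = 0x73EBE
clock 7: out=0, reg = 0xB9F5F
clock 8: out=1, reg = 0xDCFAF
clock 9: out=1, reg = 0x6E7D7

0x6E7D7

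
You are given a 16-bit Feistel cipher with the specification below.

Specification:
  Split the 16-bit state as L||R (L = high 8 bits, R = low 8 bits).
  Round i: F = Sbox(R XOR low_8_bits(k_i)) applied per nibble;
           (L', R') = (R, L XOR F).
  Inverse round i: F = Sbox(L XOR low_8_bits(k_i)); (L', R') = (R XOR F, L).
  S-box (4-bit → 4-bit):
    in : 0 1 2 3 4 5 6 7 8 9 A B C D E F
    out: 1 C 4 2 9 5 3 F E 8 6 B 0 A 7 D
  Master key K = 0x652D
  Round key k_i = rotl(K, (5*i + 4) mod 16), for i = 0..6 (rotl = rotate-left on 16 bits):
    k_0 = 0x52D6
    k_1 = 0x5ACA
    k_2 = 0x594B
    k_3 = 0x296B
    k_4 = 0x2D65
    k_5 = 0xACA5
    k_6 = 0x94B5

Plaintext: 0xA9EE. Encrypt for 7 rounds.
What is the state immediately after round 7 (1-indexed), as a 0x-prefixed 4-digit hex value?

s_0 = plaintext = 0xA9EE
s_1 = Round(s_0, k_0) = 0xEE87
s_2 = Round(s_1, k_1) = 0x8774
s_3 = Round(s_2, k_2) = 0x74AA
s_4 = Round(s_3, k_3) = 0xAA78
s_5 = Round(s_4, k_4) = 0x7860
s_6 = Round(s_5, k_5) = 0x607D
s_7 = Round(s_6, k_6) = 0x7D6E

0x7D6E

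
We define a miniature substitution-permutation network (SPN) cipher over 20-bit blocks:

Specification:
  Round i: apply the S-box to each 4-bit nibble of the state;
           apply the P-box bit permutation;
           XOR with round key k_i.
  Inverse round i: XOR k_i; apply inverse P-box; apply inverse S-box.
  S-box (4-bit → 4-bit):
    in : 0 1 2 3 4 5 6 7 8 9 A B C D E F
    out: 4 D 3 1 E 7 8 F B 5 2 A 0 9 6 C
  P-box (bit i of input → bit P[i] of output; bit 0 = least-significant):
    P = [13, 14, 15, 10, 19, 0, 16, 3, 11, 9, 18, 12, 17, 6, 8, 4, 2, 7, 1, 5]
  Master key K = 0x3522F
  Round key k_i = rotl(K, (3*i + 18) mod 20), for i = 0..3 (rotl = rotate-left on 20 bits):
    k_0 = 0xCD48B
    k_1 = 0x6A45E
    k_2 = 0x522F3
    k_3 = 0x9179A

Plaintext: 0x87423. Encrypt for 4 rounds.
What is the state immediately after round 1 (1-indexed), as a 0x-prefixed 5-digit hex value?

s_0 = plaintext = 0x87423
s_1 = Round(s_0, k_0) = 0x2E77E
s_2 = Round(s_1, k_1) = 0xB7F93
s_3 = Round(s_2, k_2) = 0xA1303
s_4 = Round(s_3, k_3) = 0xA3E0A

0x2E77E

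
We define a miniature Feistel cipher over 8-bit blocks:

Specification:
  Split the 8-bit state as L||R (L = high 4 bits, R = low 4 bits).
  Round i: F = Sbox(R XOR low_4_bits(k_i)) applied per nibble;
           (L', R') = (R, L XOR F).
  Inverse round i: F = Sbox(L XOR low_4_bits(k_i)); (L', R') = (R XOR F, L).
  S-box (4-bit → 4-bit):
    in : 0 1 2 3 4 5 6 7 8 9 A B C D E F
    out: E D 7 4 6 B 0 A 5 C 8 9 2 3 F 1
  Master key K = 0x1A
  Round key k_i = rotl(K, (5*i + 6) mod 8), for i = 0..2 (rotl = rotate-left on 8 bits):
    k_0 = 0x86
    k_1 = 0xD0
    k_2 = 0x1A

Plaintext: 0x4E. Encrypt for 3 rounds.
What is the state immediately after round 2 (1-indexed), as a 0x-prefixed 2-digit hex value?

s_0 = plaintext = 0x4E
s_1 = Round(s_0, k_0) = 0xE1
s_2 = Round(s_1, k_1) = 0x13
s_3 = Round(s_2, k_2) = 0x3D

0x13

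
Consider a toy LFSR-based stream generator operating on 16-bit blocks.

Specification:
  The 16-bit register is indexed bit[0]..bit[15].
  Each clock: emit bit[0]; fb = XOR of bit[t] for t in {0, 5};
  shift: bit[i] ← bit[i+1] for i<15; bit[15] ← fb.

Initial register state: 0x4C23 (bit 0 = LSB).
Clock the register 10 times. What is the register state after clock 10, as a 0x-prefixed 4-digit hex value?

reg_0 = 0x4C23
clock 1: out=1, reg = 0x2611
clock 2: out=1, reg = 0x9308
clock 3: out=0, reg = 0x4984
clock 4: out=0, reg = 0x24C2
clock 5: out=0, reg = 0x1261
clock 6: out=1, reg = 0x0930
clock 7: out=0, reg = 0x8498
clock 8: out=0, reg = 0x424C
clock 9: out=0, reg = 0x2126
clock 10: out=0, reg = 0x9093

0x9093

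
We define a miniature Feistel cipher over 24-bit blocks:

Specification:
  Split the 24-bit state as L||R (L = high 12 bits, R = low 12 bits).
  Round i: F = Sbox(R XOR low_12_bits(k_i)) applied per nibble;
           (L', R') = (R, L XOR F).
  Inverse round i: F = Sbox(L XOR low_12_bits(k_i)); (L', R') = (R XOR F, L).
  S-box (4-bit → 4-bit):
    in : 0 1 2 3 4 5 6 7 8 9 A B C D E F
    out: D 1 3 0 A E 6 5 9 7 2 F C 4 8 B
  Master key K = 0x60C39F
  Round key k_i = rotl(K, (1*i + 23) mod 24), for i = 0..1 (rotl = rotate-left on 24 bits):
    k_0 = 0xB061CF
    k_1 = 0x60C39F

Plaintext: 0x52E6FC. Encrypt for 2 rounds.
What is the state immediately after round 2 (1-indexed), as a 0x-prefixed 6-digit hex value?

s_0 = plaintext = 0x52E6FC
s_1 = Round(s_0, k_0) = 0x6FC02E
s_2 = Round(s_1, k_1) = 0x02E60D

0x02E60D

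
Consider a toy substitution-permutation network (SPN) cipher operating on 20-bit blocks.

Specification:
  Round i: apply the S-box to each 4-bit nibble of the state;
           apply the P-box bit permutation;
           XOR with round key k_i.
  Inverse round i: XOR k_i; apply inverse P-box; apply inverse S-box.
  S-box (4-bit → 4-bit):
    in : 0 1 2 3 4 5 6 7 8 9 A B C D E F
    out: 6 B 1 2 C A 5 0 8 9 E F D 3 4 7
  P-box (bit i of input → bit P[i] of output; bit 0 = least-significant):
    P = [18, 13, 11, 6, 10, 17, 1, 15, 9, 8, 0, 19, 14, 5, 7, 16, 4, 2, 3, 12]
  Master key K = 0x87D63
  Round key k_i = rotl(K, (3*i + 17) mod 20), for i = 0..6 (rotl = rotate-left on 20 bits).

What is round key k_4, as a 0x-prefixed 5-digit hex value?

0xAC70F

K = 0x87D63
k_0 = rotl(K, (3*0+17) mod 20) = rotl(K, 17) = 0x70FAC
k_1 = rotl(K, (3*1+17) mod 20) = rotl(K, 0) = 0x87D63
k_2 = rotl(K, (3*2+17) mod 20) = rotl(K, 3) = 0x3EB1C
k_3 = rotl(K, (3*3+17) mod 20) = rotl(K, 6) = 0xF58E1
k_4 = rotl(K, (3*4+17) mod 20) = rotl(K, 9) = 0xAC70F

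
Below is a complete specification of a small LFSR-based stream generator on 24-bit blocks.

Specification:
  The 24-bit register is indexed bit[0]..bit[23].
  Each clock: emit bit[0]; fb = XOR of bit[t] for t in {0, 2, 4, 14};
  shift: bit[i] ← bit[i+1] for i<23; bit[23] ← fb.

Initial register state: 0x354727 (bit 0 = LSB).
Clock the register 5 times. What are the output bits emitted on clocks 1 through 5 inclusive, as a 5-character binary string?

reg_0 = 0x354727
clock 1: out=1, reg = 0x9AA393
clock 2: out=1, reg = 0x4D51C9
clock 3: out=1, reg = 0x26A8E4
clock 4: out=0, reg = 0x935472
clock 5: out=0, reg = 0x49AA39

11100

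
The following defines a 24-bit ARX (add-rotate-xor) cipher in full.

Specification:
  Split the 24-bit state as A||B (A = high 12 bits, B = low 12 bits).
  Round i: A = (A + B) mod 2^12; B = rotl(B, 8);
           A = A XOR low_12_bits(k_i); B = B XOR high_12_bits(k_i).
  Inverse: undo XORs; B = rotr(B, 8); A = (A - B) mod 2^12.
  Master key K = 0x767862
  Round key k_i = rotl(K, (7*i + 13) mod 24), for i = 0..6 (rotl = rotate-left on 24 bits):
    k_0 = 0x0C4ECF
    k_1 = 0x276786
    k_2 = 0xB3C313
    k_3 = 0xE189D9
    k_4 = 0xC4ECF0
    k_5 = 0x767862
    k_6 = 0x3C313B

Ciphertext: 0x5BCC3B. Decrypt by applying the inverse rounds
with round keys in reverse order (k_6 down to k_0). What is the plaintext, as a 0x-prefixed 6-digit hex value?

s_0 = ciphertext = 0x5BCC3B
s_1 = InvRound(s_0, k_6) = 0x4F8F8F
s_2 = InvRound(s_1, k_5) = 0xE12E88
s_3 = InvRound(s_2, k_4) = 0x680C62
s_4 = InvRound(s_3, k_3) = 0x7B77A2
s_5 = InvRound(s_4, k_2) = 0xAB89EC
s_6 = InvRound(s_5, k_1) = 0x3939AB
s_7 = InvRound(s_6, k_0) = 0x6636F9

0x6636F9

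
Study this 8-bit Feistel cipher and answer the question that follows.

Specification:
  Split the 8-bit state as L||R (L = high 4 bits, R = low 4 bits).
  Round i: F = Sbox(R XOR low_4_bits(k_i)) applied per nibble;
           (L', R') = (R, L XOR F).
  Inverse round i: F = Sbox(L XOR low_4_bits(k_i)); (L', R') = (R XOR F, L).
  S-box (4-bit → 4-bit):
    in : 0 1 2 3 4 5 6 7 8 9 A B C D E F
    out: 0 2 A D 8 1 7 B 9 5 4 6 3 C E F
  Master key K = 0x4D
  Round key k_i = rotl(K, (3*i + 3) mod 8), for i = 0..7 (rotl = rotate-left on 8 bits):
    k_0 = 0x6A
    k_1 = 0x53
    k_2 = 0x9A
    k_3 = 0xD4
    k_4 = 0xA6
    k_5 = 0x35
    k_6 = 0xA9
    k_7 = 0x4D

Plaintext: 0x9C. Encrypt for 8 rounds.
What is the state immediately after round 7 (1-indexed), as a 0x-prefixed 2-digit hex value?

s_0 = plaintext = 0x9C
s_1 = Round(s_0, k_0) = 0xCE
s_2 = Round(s_1, k_1) = 0xE0
s_3 = Round(s_2, k_2) = 0x0A
s_4 = Round(s_3, k_3) = 0xAE
s_5 = Round(s_4, k_4) = 0xE3
s_6 = Round(s_5, k_5) = 0x39
s_7 = Round(s_6, k_6) = 0x93
s_8 = Round(s_7, k_7) = 0x37

0x93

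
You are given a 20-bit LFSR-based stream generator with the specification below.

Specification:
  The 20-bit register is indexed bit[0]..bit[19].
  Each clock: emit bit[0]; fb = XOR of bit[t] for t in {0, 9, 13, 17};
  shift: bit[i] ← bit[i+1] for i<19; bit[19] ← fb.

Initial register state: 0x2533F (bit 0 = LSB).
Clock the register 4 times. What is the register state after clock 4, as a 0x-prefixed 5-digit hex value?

reg_0 = 0x2533F
clock 1: out=1, reg = 0x9299F
clock 2: out=1, reg = 0x494CF
clock 3: out=1, reg = 0xA4A67
clock 4: out=1, reg = 0xD2533

0xD2533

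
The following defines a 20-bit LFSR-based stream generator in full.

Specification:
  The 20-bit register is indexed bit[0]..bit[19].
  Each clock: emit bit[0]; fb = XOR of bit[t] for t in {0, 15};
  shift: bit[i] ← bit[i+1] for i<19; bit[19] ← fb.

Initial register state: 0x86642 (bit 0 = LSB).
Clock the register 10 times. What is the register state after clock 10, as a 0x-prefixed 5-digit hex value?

0x04A19

reg_0 = 0x86642
clock 1: out=0, reg = 0x43321
clock 2: out=1, reg = 0xA1990
clock 3: out=0, reg = 0x50CC8
clock 4: out=0, reg = 0x28664
clock 5: out=0, reg = 0x94332
clock 6: out=0, reg = 0x4A199
clock 7: out=1, reg = 0x250CC
clock 8: out=0, reg = 0x12866
clock 9: out=0, reg = 0x09433
clock 10: out=1, reg = 0x04A19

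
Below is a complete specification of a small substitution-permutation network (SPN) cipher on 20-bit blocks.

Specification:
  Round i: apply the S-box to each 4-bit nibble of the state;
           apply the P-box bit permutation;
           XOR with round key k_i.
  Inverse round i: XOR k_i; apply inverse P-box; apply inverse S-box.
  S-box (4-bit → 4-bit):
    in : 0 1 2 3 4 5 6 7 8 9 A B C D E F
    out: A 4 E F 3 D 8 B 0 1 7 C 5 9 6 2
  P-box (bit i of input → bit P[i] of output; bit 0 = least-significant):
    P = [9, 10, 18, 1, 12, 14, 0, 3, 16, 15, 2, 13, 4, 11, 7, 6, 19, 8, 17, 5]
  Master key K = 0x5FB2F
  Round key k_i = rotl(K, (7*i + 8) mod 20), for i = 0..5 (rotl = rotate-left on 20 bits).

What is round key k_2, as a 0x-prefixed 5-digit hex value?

0x7ECBD

K = 0x5FB2F
k_0 = rotl(K, (7*0+8) mod 20) = rotl(K, 8) = 0xB2F5F
k_1 = rotl(K, (7*1+8) mod 20) = rotl(K, 15) = 0x7AFD9
k_2 = rotl(K, (7*2+8) mod 20) = rotl(K, 2) = 0x7ECBD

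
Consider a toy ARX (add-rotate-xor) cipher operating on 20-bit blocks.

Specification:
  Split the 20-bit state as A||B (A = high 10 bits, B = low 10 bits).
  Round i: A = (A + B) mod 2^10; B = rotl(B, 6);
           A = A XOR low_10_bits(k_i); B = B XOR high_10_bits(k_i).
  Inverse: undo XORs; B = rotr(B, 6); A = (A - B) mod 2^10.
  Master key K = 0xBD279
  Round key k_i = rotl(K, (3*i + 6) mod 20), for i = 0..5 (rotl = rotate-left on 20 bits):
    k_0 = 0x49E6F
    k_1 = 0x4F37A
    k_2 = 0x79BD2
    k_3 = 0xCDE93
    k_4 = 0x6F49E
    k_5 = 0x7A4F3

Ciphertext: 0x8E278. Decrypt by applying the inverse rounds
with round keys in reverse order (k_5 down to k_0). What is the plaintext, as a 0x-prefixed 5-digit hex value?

0x224F2

s_0 = ciphertext = 0x8E278
s_1 = InvRound(s_0, k_5) = 0x6B51E
s_2 = InvRound(s_1, k_4) = 0xC0632
s_3 = InvRound(s_2, k_3) = 0x4F854
s_4 = InvRound(s_3, k_2) = 0xF1B26
s_5 = InvRound(s_4, k_1) = 0xC51A8
s_6 = InvRound(s_5, k_0) = 0x224F2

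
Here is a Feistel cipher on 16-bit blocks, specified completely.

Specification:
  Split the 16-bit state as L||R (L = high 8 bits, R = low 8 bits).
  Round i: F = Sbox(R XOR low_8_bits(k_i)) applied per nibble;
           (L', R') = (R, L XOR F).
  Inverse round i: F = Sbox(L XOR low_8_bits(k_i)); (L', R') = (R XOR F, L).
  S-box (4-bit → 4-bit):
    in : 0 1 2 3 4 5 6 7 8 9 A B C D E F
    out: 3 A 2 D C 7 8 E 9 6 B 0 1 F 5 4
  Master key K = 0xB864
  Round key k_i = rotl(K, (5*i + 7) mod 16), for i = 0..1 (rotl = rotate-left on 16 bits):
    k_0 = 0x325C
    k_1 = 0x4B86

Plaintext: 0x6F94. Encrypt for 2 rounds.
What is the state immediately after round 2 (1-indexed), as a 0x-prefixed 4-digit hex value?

0x76D7

s_0 = plaintext = 0x6F94
s_1 = Round(s_0, k_0) = 0x9476
s_2 = Round(s_1, k_1) = 0x76D7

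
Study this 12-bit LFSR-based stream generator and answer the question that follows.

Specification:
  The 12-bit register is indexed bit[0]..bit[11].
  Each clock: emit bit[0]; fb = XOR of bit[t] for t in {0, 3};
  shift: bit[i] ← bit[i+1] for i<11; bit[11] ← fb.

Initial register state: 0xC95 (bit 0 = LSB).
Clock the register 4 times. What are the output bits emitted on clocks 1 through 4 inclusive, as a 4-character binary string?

1010

reg_0 = 0xC95
clock 1: out=1, reg = 0xE4A
clock 2: out=0, reg = 0xF25
clock 3: out=1, reg = 0xF92
clock 4: out=0, reg = 0x7C9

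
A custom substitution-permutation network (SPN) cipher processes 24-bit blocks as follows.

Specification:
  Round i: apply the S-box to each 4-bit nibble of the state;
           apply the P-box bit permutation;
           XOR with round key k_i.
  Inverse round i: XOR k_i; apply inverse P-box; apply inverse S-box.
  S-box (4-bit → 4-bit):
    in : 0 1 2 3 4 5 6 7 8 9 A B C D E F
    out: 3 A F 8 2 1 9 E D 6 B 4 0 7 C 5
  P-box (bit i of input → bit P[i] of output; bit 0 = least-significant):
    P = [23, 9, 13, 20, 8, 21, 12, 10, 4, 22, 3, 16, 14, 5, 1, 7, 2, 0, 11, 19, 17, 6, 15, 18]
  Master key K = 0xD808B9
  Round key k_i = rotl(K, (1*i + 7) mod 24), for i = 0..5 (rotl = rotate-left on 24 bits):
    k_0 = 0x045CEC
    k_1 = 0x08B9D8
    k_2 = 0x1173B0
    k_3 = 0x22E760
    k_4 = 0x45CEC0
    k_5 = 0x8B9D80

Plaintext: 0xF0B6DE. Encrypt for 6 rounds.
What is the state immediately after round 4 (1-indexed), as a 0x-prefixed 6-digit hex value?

0x3DE2E1

s_0 = plaintext = 0xF0B6DE
s_1 = Round(s_0, k_0) = 0x37EDFB
s_2 = Round(s_1, k_1) = 0x448043
s_3 = Round(s_2, k_2) = 0x613363
s_4 = Round(s_3, k_3) = 0x3DE2E1
s_5 = Round(s_4, k_4) = 0x10D05F
s_6 = Round(s_5, k_5) = 0x4FFCF7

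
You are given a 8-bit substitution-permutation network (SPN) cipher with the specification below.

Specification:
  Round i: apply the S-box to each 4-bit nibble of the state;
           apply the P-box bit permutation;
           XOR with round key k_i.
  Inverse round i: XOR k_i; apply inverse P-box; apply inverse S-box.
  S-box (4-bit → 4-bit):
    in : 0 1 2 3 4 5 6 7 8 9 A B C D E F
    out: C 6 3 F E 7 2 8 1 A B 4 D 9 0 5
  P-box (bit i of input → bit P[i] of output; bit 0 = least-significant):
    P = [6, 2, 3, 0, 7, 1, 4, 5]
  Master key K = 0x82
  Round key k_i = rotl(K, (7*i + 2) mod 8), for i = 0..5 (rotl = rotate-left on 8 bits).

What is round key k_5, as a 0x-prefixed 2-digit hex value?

K = 0x82
k_0 = rotl(K, (7*0+2) mod 8) = rotl(K, 2) = 0x0A
k_1 = rotl(K, (7*1+2) mod 8) = rotl(K, 1) = 0x05
k_2 = rotl(K, (7*2+2) mod 8) = rotl(K, 0) = 0x82
k_3 = rotl(K, (7*3+2) mod 8) = rotl(K, 7) = 0x41
k_4 = rotl(K, (7*4+2) mod 8) = rotl(K, 6) = 0xA0
k_5 = rotl(K, (7*5+2) mod 8) = rotl(K, 5) = 0x50

0x50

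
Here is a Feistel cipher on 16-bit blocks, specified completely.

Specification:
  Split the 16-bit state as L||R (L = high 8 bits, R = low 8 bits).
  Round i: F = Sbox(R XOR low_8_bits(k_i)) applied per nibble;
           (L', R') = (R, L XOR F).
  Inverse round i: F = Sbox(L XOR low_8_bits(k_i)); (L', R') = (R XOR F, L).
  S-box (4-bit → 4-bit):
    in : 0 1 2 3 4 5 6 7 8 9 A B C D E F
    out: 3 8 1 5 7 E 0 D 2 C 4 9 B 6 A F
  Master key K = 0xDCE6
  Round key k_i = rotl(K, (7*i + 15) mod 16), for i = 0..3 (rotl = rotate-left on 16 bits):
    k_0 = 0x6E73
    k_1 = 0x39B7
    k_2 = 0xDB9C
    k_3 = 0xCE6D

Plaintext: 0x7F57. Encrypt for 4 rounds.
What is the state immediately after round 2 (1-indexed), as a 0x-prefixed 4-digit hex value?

s_0 = plaintext = 0x7F57
s_1 = Round(s_0, k_0) = 0x5768
s_2 = Round(s_1, k_1) = 0x6838
s_3 = Round(s_2, k_2) = 0x382F
s_4 = Round(s_3, k_3) = 0x2F49

0x6838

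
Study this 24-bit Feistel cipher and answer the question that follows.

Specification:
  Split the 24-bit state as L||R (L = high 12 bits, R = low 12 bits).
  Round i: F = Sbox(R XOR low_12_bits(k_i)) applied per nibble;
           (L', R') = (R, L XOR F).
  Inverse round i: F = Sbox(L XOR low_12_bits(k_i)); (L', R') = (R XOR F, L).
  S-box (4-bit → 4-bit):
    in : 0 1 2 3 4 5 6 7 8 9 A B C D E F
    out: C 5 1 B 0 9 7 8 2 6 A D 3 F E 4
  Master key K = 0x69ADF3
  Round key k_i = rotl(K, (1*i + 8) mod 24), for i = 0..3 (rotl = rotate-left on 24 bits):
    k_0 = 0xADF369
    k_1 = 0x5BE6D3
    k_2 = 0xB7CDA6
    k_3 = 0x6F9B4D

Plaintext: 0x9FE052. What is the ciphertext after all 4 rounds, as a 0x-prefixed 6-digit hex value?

0xD2174D

s_0 = plaintext = 0x9FE052
s_1 = Round(s_0, k_0) = 0x052243
s_2 = Round(s_1, k_1) = 0x24303E
s_3 = Round(s_2, k_2) = 0x03ED21
s_4 = Round(s_3, k_3) = 0xD2174D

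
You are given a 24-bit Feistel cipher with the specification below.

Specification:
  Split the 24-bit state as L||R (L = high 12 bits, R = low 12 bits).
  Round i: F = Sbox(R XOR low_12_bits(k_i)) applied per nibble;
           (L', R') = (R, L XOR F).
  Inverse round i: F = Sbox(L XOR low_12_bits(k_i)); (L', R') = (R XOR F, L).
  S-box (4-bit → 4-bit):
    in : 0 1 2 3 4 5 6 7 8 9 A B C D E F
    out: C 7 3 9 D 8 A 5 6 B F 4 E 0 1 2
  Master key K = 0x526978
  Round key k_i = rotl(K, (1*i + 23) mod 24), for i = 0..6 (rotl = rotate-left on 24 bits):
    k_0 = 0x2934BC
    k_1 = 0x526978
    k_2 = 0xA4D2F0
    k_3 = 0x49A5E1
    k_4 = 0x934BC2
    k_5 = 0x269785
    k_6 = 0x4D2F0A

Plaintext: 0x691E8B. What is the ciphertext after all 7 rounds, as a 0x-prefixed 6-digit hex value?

0x13BCDE

s_0 = plaintext = 0x691E8B
s_1 = Round(s_0, k_0) = 0xE8B904
s_2 = Round(s_1, k_1) = 0x9042D5
s_3 = Round(s_2, k_2) = 0x2D553C
s_4 = Round(s_3, k_3) = 0x53CED5
s_5 = Round(s_4, k_4) = 0xED5D49
s_6 = Round(s_5, k_5) = 0xD4913B
s_7 = Round(s_6, k_6) = 0x13BCDE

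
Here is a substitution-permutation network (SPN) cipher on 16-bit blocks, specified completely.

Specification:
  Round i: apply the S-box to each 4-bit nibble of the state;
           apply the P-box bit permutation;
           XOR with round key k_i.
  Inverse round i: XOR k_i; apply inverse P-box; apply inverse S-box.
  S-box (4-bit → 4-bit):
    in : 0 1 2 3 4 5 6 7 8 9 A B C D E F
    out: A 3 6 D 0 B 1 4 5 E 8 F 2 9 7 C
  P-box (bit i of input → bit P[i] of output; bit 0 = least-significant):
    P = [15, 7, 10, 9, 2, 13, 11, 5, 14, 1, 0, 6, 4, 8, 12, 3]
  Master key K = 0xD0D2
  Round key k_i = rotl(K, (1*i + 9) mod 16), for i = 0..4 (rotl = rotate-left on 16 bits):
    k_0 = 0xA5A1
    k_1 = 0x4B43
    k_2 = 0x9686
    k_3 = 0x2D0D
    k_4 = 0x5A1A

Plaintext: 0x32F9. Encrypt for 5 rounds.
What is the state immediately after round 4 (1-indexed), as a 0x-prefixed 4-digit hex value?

s_0 = plaintext = 0x32F9
s_1 = Round(s_0, k_0) = 0xBB1A
s_2 = Round(s_1, k_1) = 0x381C
s_3 = Round(s_2, k_2) = 0xE61B
s_4 = Round(s_3, k_3) = 0xDA99
s_5 = Round(s_4, k_4) = 0x74E2

0xDA99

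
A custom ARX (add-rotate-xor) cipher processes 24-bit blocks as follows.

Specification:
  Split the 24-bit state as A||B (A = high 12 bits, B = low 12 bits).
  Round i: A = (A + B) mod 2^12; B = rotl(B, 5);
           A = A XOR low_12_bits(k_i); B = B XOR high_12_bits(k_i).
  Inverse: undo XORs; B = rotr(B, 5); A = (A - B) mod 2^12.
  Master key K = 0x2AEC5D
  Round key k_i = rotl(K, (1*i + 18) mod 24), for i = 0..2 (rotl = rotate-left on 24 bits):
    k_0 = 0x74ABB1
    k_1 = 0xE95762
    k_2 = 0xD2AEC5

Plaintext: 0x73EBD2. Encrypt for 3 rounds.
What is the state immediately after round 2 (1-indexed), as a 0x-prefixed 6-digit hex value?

s_0 = plaintext = 0x73EBD2
s_1 = Round(s_0, k_0) = 0x8A1D1D
s_2 = Round(s_1, k_1) = 0x2DCD2F
s_3 = Round(s_2, k_2) = 0xECE8D0

0x2DCD2F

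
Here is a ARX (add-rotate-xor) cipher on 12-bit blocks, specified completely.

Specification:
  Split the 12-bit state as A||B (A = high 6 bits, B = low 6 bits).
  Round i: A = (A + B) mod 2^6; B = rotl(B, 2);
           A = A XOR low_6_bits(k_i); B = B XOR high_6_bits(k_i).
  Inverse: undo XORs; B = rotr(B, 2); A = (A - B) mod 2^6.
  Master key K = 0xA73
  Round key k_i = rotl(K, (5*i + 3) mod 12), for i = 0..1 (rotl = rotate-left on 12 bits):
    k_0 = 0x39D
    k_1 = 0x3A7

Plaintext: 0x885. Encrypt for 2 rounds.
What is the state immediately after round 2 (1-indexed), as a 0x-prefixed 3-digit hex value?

s_0 = plaintext = 0x885
s_1 = Round(s_0, k_0) = 0xE9A
s_2 = Round(s_1, k_1) = 0xCE7

0xCE7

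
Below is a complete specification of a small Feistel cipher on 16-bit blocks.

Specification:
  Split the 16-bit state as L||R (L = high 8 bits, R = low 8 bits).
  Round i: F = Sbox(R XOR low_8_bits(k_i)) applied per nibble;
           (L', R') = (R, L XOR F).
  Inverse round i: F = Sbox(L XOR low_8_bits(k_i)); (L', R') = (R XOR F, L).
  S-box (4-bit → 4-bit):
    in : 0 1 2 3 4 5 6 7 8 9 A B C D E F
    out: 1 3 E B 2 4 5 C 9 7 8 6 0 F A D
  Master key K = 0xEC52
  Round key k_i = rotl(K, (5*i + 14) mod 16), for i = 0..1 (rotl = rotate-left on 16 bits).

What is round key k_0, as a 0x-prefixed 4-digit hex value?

0xBB14

K = 0xEC52
k_0 = rotl(K, (5*0+14) mod 16) = rotl(K, 14) = 0xBB14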